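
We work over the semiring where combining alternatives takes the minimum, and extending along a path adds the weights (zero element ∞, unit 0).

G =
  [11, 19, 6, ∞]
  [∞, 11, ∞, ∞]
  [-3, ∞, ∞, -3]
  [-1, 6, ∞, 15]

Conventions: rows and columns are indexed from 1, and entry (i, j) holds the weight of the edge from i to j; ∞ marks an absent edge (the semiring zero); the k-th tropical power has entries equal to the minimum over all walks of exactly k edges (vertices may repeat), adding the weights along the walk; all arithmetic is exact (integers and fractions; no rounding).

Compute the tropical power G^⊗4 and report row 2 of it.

G^⊗2:
  [3, 30, 17, 3]
  [∞, 22, ∞, ∞]
  [-4, 3, 3, 12]
  [10, 17, 5, 30]
G^⊗3:
  [2, 9, 9, 14]
  [∞, 33, ∞, ∞]
  [0, 14, 2, 0]
  [2, 28, 16, 2]
G^⊗4:
  [6, 20, 8, 6]
  [∞, 44, ∞, ∞]
  [-1, 6, 6, -1]
  [1, 8, 8, 13]
Answer: row 2 of G^⊗4 = [∞, 44, ∞, ∞]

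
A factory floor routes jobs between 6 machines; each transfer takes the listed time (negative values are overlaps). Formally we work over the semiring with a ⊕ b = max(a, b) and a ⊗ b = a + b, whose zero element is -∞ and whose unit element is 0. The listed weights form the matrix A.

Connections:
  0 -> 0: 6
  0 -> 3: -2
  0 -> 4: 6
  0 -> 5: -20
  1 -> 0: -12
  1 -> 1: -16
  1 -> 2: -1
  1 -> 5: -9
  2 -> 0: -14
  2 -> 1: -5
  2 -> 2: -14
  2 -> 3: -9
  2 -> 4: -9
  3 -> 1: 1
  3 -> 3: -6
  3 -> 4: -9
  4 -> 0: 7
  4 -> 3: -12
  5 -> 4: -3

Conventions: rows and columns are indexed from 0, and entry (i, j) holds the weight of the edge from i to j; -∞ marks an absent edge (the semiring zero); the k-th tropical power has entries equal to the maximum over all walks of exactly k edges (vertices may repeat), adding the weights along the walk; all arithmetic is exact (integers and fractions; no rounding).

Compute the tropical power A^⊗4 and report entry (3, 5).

A^⊗2:
  [13, -1, -∞, 4, 12, -14]
  [-6, -6, -15, -10, -6, -25]
  [-2, -8, -6, -15, -8, -14]
  [-2, -5, 0, -12, -15, -8]
  [13, -11, -∞, 5, 13, -13]
  [4, -∞, -∞, -15, -∞, -∞]
A^⊗3:
  [19, 5, -2, 11, 19, -7]
  [1, -9, -7, -8, 0, -15]
  [4, -11, -9, -4, 4, -17]
  [4, -5, -6, -4, 4, -14]
  [20, 6, -12, 11, 19, -7]
  [10, -14, -∞, 2, 10, -16]
A^⊗4:
  [26, 12, 4, 17, 25, -1]
  [7, -7, -10, -1, 7, -18]
  [11, -3, -12, 2, 10, -16]
  [11, -3, -6, 2, 10, -14]
  [26, 12, 5, 18, 26, 0]
  [17, 3, -15, 8, 16, -10]
Key observation: the optimum is the walk 3->1->2->1->5, with weight 1 + (-1) + (-5) + (-9) = -14.
Optimal value attained by: walk 3->1->2->1->5.
Answer: (A^⊗4)[3][5] = -14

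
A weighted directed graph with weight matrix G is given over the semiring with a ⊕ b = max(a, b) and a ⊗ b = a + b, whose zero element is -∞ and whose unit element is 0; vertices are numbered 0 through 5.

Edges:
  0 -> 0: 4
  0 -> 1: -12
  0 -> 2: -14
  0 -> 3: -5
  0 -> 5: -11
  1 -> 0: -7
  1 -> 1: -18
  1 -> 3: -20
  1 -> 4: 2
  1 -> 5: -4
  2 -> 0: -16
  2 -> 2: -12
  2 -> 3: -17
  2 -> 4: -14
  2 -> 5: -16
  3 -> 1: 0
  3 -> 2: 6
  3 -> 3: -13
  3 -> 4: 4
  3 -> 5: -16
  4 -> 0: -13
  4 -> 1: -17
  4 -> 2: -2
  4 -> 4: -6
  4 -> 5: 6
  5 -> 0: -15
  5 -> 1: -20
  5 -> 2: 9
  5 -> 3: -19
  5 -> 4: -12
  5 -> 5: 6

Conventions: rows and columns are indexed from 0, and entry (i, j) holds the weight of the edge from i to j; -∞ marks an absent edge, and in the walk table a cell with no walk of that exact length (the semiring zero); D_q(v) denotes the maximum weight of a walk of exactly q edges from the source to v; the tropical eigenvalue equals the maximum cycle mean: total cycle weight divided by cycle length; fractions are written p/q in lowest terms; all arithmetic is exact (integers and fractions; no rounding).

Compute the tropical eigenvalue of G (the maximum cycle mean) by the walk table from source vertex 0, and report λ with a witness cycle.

q=0: [0, -∞, -∞, -∞, -∞, -∞]
q=1: [4, -12, -14, -5, -∞, -11]
q=2: [8, -5, 1, -1, -1, -5]
q=3: [12, -1, 5, 3, 3, 5]
q=4: [16, 3, 14, 7, 7, 11]
q=5: [20, 7, 20, 11, 11, 17]
q=6: [24, 11, 26, 15, 15, 23]
Optimal cycle mean attained by: cycle 5->5, total 6, length 1.
Answer: λ = 6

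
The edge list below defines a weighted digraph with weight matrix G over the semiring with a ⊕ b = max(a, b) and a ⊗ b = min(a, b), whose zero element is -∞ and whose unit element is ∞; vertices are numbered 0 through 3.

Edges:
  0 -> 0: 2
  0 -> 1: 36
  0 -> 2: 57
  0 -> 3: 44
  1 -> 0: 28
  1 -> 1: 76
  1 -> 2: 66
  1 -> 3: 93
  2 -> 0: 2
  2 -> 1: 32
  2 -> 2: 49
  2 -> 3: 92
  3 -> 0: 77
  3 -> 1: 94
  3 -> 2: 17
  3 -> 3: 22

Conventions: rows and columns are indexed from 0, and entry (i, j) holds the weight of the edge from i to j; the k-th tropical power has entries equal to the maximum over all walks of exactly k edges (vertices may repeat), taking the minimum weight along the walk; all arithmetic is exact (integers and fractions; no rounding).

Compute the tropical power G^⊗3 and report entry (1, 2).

G^⊗2:
  [44, 44, 49, 57]
  [77, 93, 66, 76]
  [77, 92, 49, 49]
  [28, 76, 66, 93]
G^⊗3:
  [57, 57, 49, 49]
  [76, 76, 66, 93]
  [49, 76, 66, 92]
  [77, 93, 66, 76]
Key observation: the optimum is the walk 1->1->1->2, with weight 76 min 76 min 66 = 66.
Optimal value attained by: walk 1->1->1->2.
Answer: (G^⊗3)[1][2] = 66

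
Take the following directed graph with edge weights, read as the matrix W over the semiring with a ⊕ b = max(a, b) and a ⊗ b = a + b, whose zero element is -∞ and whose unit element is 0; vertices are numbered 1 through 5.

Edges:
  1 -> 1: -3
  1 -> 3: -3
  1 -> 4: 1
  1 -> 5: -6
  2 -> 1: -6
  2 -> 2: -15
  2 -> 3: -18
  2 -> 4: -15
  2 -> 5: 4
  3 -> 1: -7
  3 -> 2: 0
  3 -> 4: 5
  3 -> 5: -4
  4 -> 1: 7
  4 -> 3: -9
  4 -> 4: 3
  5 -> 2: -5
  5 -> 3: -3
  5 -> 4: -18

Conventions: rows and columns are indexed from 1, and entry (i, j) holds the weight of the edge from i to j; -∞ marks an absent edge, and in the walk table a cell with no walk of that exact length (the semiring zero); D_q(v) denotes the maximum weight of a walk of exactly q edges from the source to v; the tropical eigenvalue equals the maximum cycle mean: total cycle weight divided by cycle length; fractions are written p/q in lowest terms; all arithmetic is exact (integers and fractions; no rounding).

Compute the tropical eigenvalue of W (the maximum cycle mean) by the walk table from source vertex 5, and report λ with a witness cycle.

q=0: [-∞, -∞, -∞, -∞, 0]
q=1: [-∞, -5, -3, -18, -∞]
q=2: [-10, -3, -23, 2, -1]
q=3: [9, -6, -4, 5, 1]
q=4: [12, -4, 6, 10, 3]
q=5: [17, 6, 9, 13, 6]
Optimal cycle mean attained by: cycle 1->4->1, total 1 + 7, length 2.
Answer: λ = 4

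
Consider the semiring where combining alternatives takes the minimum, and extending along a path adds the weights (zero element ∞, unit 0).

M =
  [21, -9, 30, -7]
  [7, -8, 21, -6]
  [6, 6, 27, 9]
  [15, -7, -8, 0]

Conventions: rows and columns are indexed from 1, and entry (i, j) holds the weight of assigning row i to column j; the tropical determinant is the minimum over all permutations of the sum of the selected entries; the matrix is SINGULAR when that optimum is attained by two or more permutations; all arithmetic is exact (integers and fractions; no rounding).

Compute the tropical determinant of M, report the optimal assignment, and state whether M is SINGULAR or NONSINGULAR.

σ = (1, 2, 3, 4): 21 + (-8) + 27 + 0 = 40
σ = (1, 2, 4, 3): 21 + (-8) + 9 + (-8) = 14
σ = (1, 3, 2, 4): 21 + 21 + 6 + 0 = 48
σ = (1, 3, 4, 2): 21 + 21 + 9 + (-7) = 44
σ = (1, 4, 2, 3): 21 + (-6) + 6 + (-8) = 13
σ = (1, 4, 3, 2): 21 + (-6) + 27 + (-7) = 35
σ = (2, 1, 3, 4): (-9) + 7 + 27 + 0 = 25
σ = (2, 1, 4, 3): (-9) + 7 + 9 + (-8) = -1
σ = (2, 3, 1, 4): (-9) + 21 + 6 + 0 = 18
σ = (2, 3, 4, 1): (-9) + 21 + 9 + 15 = 36
σ = (2, 4, 1, 3): (-9) + (-6) + 6 + (-8) = -17
σ = (2, 4, 3, 1): (-9) + (-6) + 27 + 15 = 27
σ = (3, 1, 2, 4): 30 + 7 + 6 + 0 = 43
σ = (3, 1, 4, 2): 30 + 7 + 9 + (-7) = 39
σ = (3, 2, 1, 4): 30 + (-8) + 6 + 0 = 28
σ = (3, 2, 4, 1): 30 + (-8) + 9 + 15 = 46
σ = (3, 4, 1, 2): 30 + (-6) + 6 + (-7) = 23
σ = (3, 4, 2, 1): 30 + (-6) + 6 + 15 = 45
σ = (4, 1, 2, 3): (-7) + 7 + 6 + (-8) = -2
σ = (4, 1, 3, 2): (-7) + 7 + 27 + (-7) = 20
σ = (4, 2, 1, 3): (-7) + (-8) + 6 + (-8) = -17
σ = (4, 2, 3, 1): (-7) + (-8) + 27 + 15 = 27
σ = (4, 3, 1, 2): (-7) + 21 + 6 + (-7) = 13
σ = (4, 3, 2, 1): (-7) + 21 + 6 + 15 = 35
Optimal value attained by: σ = (2, 4, 1, 3).
Answer: det⊕(M) = -17; verdict: SINGULAR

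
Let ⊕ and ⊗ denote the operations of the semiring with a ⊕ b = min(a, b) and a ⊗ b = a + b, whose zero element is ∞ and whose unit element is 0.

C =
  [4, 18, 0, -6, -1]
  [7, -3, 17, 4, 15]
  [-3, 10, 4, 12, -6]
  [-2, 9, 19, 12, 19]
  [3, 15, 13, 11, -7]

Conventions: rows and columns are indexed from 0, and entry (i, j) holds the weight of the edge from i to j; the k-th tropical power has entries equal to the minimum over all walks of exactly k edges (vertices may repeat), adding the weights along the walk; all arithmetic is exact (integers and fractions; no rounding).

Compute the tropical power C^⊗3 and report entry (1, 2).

C^⊗2:
  [-8, 3, 4, -2, -8]
  [2, -6, 7, 1, 6]
  [-3, 7, -3, -9, -13]
  [2, 6, -2, -8, -3]
  [-4, 8, 3, -3, -14]
C^⊗3:
  [-5, 0, -8, -14, -15]
  [-1, -9, 2, -4, -1]
  [-11, 0, -3, -9, -20]
  [-10, 1, 2, -4, -10]
  [-11, 1, -4, -10, -21]
Key observation: the optimum is the walk 1->3->0->2, with weight 4 + (-2) + 0 = 2.
Optimal value attained by: walk 1->3->0->2.
Answer: (C^⊗3)[1][2] = 2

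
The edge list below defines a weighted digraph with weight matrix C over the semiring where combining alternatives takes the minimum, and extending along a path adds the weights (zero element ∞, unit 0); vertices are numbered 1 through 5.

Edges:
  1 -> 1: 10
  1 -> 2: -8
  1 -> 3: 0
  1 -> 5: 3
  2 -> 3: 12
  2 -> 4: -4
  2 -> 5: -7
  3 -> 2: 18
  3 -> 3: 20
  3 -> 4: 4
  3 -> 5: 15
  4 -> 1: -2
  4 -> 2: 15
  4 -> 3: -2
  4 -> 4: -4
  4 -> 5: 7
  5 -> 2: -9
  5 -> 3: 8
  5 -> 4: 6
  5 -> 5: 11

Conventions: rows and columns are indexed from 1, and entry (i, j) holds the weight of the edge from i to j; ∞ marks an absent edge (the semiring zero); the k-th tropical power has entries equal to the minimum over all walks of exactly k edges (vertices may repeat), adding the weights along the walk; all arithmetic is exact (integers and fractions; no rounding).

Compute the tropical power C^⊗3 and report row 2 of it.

C^⊗2:
  [20, -6, 4, -12, -15]
  [-6, -16, -6, -8, 3]
  [2, 6, 2, 0, 11]
  [-6, -10, -6, -8, 1]
  [4, 2, 3, -13, -16]
C^⊗3:
  [-14, -24, -14, -16, -13]
  [-10, -14, -10, -20, -23]
  [-2, -6, -2, -4, -1]
  [-10, -14, -10, -14, -17]
  [-15, -25, -15, -17, -6]
Answer: row 2 of C^⊗3 = [-10, -14, -10, -20, -23]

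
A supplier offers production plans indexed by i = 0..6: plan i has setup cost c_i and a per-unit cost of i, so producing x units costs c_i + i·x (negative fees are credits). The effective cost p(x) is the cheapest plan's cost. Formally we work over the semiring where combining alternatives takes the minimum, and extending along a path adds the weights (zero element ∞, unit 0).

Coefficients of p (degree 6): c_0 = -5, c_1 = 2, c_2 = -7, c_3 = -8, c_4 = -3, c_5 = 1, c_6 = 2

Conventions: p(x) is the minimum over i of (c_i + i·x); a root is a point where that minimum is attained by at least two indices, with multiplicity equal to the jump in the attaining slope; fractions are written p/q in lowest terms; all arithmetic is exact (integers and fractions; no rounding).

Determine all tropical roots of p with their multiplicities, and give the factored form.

hull edge (i=0, c=-5) to (i=3, c=-8): slope -1, span 3
hull edge (i=3, c=-8) to (i=6, c=2): slope 10/3, span 3
Factored form: p(x) = 2 ⊗ (x ⊕ (-10/3)) ⊗ (x ⊕ (-10/3)) ⊗ (x ⊕ (-10/3)) ⊗ (x ⊕ 1) ⊗ (x ⊕ 1) ⊗ (x ⊕ 1)
Answer: roots = -10/3 (mult 3), 1 (mult 3)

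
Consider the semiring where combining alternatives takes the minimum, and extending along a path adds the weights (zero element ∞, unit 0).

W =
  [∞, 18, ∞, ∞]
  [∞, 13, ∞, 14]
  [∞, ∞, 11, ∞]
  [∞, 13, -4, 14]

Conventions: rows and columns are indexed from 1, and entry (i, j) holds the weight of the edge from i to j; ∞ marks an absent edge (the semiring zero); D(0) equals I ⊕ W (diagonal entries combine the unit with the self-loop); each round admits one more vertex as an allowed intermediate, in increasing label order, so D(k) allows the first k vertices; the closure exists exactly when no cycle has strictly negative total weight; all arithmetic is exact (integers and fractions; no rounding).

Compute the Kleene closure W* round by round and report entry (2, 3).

D(0):
  [0, 18, ∞, ∞]
  [∞, 0, ∞, 14]
  [∞, ∞, 0, ∞]
  [∞, 13, -4, 0]
D(1):
  [0, 18, ∞, ∞]
  [∞, 0, ∞, 14]
  [∞, ∞, 0, ∞]
  [∞, 13, -4, 0]
D(2):
  [0, 18, ∞, 32]
  [∞, 0, ∞, 14]
  [∞, ∞, 0, ∞]
  [∞, 13, -4, 0]
D(3):
  [0, 18, ∞, 32]
  [∞, 0, ∞, 14]
  [∞, ∞, 0, ∞]
  [∞, 13, -4, 0]
D(4):
  [0, 18, 28, 32]
  [∞, 0, 10, 14]
  [∞, ∞, 0, ∞]
  [∞, 13, -4, 0]
Answer: W*[2][3] = 10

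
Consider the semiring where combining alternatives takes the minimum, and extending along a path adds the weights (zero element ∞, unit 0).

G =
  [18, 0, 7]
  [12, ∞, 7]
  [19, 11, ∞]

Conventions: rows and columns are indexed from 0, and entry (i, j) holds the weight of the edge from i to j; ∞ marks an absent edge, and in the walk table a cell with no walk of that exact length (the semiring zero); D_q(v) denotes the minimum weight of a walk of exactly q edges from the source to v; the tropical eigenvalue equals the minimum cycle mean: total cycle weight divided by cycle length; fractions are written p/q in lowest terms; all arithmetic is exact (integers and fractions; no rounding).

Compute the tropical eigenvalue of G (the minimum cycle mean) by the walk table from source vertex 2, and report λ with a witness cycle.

q=0: [∞, ∞, 0]
q=1: [19, 11, ∞]
q=2: [23, 19, 18]
q=3: [31, 23, 26]
Optimal cycle mean attained by: cycle 0->1->0, total 0 + 12, length 2.
Answer: λ = 6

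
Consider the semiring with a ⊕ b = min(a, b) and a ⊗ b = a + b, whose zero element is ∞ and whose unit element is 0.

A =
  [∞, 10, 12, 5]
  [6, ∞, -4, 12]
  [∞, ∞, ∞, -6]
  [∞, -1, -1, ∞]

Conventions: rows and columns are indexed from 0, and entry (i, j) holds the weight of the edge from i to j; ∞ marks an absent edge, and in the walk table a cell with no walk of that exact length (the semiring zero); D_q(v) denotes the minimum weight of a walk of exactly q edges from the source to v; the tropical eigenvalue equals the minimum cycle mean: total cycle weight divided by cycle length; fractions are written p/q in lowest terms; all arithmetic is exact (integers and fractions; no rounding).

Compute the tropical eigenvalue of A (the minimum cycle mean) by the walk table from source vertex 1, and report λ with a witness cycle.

q=0: [∞, 0, ∞, ∞]
q=1: [6, ∞, -4, 12]
q=2: [∞, 11, 11, -10]
q=3: [17, -11, -11, 5]
q=4: [-5, 4, -15, -17]
Optimal cycle mean attained by: cycle 1->2->3->1, total (-4) + (-6) + (-1), length 3.
Answer: λ = -11/3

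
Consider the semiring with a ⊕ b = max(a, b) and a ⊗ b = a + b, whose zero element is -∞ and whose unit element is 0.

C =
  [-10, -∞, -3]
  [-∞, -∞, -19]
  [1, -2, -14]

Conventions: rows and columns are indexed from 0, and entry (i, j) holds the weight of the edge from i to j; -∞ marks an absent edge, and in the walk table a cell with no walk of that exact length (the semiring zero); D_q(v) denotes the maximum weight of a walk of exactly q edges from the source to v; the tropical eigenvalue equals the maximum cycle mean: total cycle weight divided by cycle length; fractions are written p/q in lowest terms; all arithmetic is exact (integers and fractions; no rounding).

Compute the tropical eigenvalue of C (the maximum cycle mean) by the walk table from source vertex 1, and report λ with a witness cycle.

q=0: [-∞, 0, -∞]
q=1: [-∞, -∞, -19]
q=2: [-18, -21, -33]
q=3: [-28, -35, -21]
Optimal cycle mean attained by: cycle 0->2->0, total (-3) + 1, length 2.
Answer: λ = -1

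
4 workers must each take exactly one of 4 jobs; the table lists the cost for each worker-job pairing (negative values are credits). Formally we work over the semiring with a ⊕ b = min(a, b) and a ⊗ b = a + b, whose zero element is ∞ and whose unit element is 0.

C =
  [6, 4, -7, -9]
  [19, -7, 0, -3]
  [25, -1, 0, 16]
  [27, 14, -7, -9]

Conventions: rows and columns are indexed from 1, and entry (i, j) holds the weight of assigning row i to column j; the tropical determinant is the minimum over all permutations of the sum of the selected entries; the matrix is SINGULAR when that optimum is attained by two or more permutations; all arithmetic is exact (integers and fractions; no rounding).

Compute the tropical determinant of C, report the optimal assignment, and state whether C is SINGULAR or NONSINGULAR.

σ = (1, 2, 3, 4): 6 + (-7) + 0 + (-9) = -10
σ = (1, 2, 4, 3): 6 + (-7) + 16 + (-7) = 8
σ = (1, 3, 2, 4): 6 + 0 + (-1) + (-9) = -4
σ = (1, 3, 4, 2): 6 + 0 + 16 + 14 = 36
σ = (1, 4, 2, 3): 6 + (-3) + (-1) + (-7) = -5
σ = (1, 4, 3, 2): 6 + (-3) + 0 + 14 = 17
σ = (2, 1, 3, 4): 4 + 19 + 0 + (-9) = 14
σ = (2, 1, 4, 3): 4 + 19 + 16 + (-7) = 32
σ = (2, 3, 1, 4): 4 + 0 + 25 + (-9) = 20
σ = (2, 3, 4, 1): 4 + 0 + 16 + 27 = 47
σ = (2, 4, 1, 3): 4 + (-3) + 25 + (-7) = 19
σ = (2, 4, 3, 1): 4 + (-3) + 0 + 27 = 28
σ = (3, 1, 2, 4): (-7) + 19 + (-1) + (-9) = 2
σ = (3, 1, 4, 2): (-7) + 19 + 16 + 14 = 42
σ = (3, 2, 1, 4): (-7) + (-7) + 25 + (-9) = 2
σ = (3, 2, 4, 1): (-7) + (-7) + 16 + 27 = 29
σ = (3, 4, 1, 2): (-7) + (-3) + 25 + 14 = 29
σ = (3, 4, 2, 1): (-7) + (-3) + (-1) + 27 = 16
σ = (4, 1, 2, 3): (-9) + 19 + (-1) + (-7) = 2
σ = (4, 1, 3, 2): (-9) + 19 + 0 + 14 = 24
σ = (4, 2, 1, 3): (-9) + (-7) + 25 + (-7) = 2
σ = (4, 2, 3, 1): (-9) + (-7) + 0 + 27 = 11
σ = (4, 3, 1, 2): (-9) + 0 + 25 + 14 = 30
σ = (4, 3, 2, 1): (-9) + 0 + (-1) + 27 = 17
Optimal value attained by: σ = (1, 2, 3, 4).
Answer: det⊕(C) = -10; verdict: NONSINGULAR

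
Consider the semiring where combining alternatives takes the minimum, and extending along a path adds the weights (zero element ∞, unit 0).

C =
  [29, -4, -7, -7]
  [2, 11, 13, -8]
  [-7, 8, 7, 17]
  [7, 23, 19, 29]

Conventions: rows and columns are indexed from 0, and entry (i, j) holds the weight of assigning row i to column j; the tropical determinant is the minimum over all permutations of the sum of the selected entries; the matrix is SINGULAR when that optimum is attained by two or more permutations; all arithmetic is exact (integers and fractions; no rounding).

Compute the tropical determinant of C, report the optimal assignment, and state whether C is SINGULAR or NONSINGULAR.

σ = (0, 1, 2, 3): 29 + 11 + 7 + 29 = 76
σ = (0, 1, 3, 2): 29 + 11 + 17 + 19 = 76
σ = (0, 2, 1, 3): 29 + 13 + 8 + 29 = 79
σ = (0, 2, 3, 1): 29 + 13 + 17 + 23 = 82
σ = (0, 3, 1, 2): 29 + (-8) + 8 + 19 = 48
σ = (0, 3, 2, 1): 29 + (-8) + 7 + 23 = 51
σ = (1, 0, 2, 3): (-4) + 2 + 7 + 29 = 34
σ = (1, 0, 3, 2): (-4) + 2 + 17 + 19 = 34
σ = (1, 2, 0, 3): (-4) + 13 + (-7) + 29 = 31
σ = (1, 2, 3, 0): (-4) + 13 + 17 + 7 = 33
σ = (1, 3, 0, 2): (-4) + (-8) + (-7) + 19 = 0
σ = (1, 3, 2, 0): (-4) + (-8) + 7 + 7 = 2
σ = (2, 0, 1, 3): (-7) + 2 + 8 + 29 = 32
σ = (2, 0, 3, 1): (-7) + 2 + 17 + 23 = 35
σ = (2, 1, 0, 3): (-7) + 11 + (-7) + 29 = 26
σ = (2, 1, 3, 0): (-7) + 11 + 17 + 7 = 28
σ = (2, 3, 0, 1): (-7) + (-8) + (-7) + 23 = 1
σ = (2, 3, 1, 0): (-7) + (-8) + 8 + 7 = 0
σ = (3, 0, 1, 2): (-7) + 2 + 8 + 19 = 22
σ = (3, 0, 2, 1): (-7) + 2 + 7 + 23 = 25
σ = (3, 1, 0, 2): (-7) + 11 + (-7) + 19 = 16
σ = (3, 1, 2, 0): (-7) + 11 + 7 + 7 = 18
σ = (3, 2, 0, 1): (-7) + 13 + (-7) + 23 = 22
σ = (3, 2, 1, 0): (-7) + 13 + 8 + 7 = 21
Optimal value attained by: σ = (1, 3, 0, 2).
Answer: det⊕(C) = 0; verdict: SINGULAR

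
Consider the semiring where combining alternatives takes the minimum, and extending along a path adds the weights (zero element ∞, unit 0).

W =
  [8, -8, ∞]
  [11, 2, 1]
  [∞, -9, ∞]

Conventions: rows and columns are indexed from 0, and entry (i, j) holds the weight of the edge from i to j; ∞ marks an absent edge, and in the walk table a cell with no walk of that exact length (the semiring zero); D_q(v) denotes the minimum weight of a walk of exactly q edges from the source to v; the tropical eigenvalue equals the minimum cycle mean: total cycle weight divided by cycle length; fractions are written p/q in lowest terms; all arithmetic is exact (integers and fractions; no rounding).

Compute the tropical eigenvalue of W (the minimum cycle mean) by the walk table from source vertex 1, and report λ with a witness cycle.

q=0: [∞, 0, ∞]
q=1: [11, 2, 1]
q=2: [13, -8, 3]
q=3: [3, -6, -7]
Optimal cycle mean attained by: cycle 1->2->1, total 1 + (-9), length 2.
Answer: λ = -4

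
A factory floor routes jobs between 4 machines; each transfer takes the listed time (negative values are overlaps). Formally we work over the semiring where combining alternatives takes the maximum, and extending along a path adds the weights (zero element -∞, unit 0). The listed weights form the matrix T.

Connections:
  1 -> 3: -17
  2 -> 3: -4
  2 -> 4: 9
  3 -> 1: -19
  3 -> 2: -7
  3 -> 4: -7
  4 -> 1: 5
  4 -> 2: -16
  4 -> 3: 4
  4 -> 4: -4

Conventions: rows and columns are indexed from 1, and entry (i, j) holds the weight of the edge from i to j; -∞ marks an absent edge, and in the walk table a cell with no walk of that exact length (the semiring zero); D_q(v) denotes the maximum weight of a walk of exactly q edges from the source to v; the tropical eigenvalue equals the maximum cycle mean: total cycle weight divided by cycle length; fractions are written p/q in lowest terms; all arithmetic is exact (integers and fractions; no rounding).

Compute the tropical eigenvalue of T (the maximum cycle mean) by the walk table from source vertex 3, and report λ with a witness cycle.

q=0: [-∞, -∞, 0, -∞]
q=1: [-19, -7, -∞, -7]
q=2: [-2, -23, -3, 2]
q=3: [7, -10, 6, -2]
q=4: [3, -1, 2, -1]
Optimal cycle mean attained by: cycle 2->4->3->2, total 9 + 4 + (-7), length 3.
Answer: λ = 2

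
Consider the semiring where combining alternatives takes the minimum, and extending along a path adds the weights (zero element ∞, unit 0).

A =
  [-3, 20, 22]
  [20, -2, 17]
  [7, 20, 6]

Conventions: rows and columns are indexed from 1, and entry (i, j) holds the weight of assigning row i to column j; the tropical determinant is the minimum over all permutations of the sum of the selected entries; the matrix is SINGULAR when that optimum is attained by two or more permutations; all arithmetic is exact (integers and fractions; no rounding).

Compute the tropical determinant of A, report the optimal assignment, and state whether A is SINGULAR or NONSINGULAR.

σ = (1, 2, 3): (-3) + (-2) + 6 = 1
σ = (1, 3, 2): (-3) + 17 + 20 = 34
σ = (2, 1, 3): 20 + 20 + 6 = 46
σ = (2, 3, 1): 20 + 17 + 7 = 44
σ = (3, 1, 2): 22 + 20 + 20 = 62
σ = (3, 2, 1): 22 + (-2) + 7 = 27
Optimal value attained by: σ = (1, 2, 3).
Answer: det⊕(A) = 1; verdict: NONSINGULAR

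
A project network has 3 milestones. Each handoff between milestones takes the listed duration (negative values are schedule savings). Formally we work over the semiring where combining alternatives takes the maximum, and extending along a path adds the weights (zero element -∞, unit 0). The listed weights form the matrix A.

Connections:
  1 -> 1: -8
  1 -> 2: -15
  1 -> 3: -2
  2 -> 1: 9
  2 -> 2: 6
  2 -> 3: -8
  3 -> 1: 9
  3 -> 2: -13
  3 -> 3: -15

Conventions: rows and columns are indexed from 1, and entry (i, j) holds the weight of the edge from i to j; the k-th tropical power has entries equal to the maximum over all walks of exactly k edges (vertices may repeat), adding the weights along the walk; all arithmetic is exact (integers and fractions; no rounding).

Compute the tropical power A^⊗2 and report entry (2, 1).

A^⊗2:
  [7, -9, -10]
  [15, 12, 7]
  [1, -6, 7]
Key observation: the optimum is the walk 2->2->1, with weight 6 + 9 = 15.
Optimal value attained by: walk 2->2->1.
Answer: (A^⊗2)[2][1] = 15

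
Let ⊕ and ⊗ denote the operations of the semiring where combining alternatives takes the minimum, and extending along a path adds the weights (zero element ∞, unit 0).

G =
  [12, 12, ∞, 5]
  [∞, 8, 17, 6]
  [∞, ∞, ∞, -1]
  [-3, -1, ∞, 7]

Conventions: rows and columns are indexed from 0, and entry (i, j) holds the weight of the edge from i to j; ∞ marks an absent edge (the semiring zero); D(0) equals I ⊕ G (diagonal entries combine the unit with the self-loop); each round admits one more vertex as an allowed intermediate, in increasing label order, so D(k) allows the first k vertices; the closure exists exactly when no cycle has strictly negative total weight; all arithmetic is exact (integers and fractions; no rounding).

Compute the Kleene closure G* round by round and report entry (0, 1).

D(0):
  [0, 12, ∞, 5]
  [∞, 0, 17, 6]
  [∞, ∞, 0, -1]
  [-3, -1, ∞, 0]
D(1):
  [0, 12, ∞, 5]
  [∞, 0, 17, 6]
  [∞, ∞, 0, -1]
  [-3, -1, ∞, 0]
D(2):
  [0, 12, 29, 5]
  [∞, 0, 17, 6]
  [∞, ∞, 0, -1]
  [-3, -1, 16, 0]
D(3):
  [0, 12, 29, 5]
  [∞, 0, 17, 6]
  [∞, ∞, 0, -1]
  [-3, -1, 16, 0]
D(4):
  [0, 4, 21, 5]
  [3, 0, 17, 6]
  [-4, -2, 0, -1]
  [-3, -1, 16, 0]
Answer: G*[0][1] = 4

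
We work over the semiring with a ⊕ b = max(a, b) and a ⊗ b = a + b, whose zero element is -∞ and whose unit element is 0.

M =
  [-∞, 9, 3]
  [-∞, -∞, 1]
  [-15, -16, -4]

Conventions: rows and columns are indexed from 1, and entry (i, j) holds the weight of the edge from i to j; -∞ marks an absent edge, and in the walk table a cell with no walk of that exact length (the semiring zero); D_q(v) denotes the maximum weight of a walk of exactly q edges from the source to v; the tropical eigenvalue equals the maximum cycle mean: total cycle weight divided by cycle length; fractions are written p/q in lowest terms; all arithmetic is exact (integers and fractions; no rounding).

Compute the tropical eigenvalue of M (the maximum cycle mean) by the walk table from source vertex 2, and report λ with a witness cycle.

q=0: [-∞, 0, -∞]
q=1: [-∞, -∞, 1]
q=2: [-14, -15, -3]
q=3: [-18, -5, -7]
Optimal cycle mean attained by: cycle 1->2->3->1, total 9 + 1 + (-15), length 3.
Answer: λ = -5/3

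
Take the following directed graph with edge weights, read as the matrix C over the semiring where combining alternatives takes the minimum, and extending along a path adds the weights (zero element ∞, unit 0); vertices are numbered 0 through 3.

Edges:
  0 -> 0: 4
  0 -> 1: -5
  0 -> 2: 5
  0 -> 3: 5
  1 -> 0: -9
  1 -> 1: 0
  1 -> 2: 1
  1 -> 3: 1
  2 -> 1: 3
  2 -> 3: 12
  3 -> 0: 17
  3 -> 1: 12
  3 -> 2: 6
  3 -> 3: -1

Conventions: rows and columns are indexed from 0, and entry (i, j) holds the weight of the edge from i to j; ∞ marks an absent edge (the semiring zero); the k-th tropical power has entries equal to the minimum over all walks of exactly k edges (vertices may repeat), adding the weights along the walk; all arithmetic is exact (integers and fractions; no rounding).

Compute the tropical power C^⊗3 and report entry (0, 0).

C^⊗2:
  [-14, -5, -4, -4]
  [-9, -14, -4, -4]
  [-6, 3, 4, 4]
  [3, 9, 5, -2]
C^⊗3:
  [-14, -19, -9, -9]
  [-23, -14, -13, -13]
  [-6, -11, -1, -1]
  [0, -2, 4, -3]
Key observation: the optimum is the walk 0->1->1->0, with weight (-5) + 0 + (-9) = -14.
Optimal value attained by: walk 0->1->1->0.
Answer: (C^⊗3)[0][0] = -14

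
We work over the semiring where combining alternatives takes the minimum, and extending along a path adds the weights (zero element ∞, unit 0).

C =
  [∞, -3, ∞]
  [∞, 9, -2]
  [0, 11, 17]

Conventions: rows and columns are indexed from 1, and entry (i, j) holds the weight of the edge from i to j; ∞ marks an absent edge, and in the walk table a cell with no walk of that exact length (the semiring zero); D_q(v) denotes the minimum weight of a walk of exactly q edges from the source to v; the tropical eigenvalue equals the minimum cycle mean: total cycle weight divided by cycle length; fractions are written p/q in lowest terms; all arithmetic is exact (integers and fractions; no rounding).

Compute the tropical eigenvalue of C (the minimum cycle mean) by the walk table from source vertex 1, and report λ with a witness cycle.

q=0: [0, ∞, ∞]
q=1: [∞, -3, ∞]
q=2: [∞, 6, -5]
q=3: [-5, 6, 4]
Optimal cycle mean attained by: cycle 1->2->3->1, total (-3) + (-2) + 0, length 3.
Answer: λ = -5/3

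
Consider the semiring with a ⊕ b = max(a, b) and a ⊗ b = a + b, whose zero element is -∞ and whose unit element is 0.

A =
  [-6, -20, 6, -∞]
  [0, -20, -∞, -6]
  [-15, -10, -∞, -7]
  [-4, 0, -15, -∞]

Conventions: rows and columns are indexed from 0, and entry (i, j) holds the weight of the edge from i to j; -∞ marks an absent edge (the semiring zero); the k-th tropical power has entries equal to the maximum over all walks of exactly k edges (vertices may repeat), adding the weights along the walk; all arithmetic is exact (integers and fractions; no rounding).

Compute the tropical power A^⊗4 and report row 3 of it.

A^⊗2:
  [-9, -4, 0, -1]
  [-6, -6, 6, -26]
  [-10, -7, -9, -16]
  [0, -20, 2, -6]
A^⊗3:
  [-4, -1, -3, -7]
  [-6, -4, 0, -1]
  [-7, -16, -4, -13]
  [-6, -6, 6, -5]
A^⊗4:
  [-1, -7, 2, -7]
  [-4, -1, 0, -7]
  [-13, -13, -1, -11]
  [-6, -4, 0, -1]
Answer: row 3 of A^⊗4 = [-6, -4, 0, -1]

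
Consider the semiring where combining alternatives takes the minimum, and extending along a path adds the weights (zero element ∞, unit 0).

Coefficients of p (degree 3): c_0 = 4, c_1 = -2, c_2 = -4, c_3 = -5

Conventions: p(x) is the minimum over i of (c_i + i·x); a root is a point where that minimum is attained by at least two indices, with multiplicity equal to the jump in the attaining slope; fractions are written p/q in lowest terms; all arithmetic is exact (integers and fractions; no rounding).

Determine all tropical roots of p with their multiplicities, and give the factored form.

hull edge (i=0, c=4) to (i=1, c=-2): slope -6, span 1
hull edge (i=1, c=-2) to (i=2, c=-4): slope -2, span 1
hull edge (i=2, c=-4) to (i=3, c=-5): slope -1, span 1
Factored form: p(x) = -5 ⊗ (x ⊕ 1) ⊗ (x ⊕ 2) ⊗ (x ⊕ 6)
Answer: roots = 1 (mult 1), 2 (mult 1), 6 (mult 1)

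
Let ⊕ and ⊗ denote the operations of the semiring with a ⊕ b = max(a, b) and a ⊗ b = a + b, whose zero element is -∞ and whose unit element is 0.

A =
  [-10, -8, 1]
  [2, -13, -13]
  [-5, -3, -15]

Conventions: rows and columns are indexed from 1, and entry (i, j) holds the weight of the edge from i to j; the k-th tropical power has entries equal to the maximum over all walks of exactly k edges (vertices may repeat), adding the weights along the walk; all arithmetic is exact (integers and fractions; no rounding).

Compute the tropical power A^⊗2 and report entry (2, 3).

A^⊗2:
  [-4, -2, -9]
  [-8, -6, 3]
  [-1, -13, -4]
Key observation: the optimum is the walk 2->1->3, with weight 2 + 1 = 3.
Optimal value attained by: walk 2->1->3.
Answer: (A^⊗2)[2][3] = 3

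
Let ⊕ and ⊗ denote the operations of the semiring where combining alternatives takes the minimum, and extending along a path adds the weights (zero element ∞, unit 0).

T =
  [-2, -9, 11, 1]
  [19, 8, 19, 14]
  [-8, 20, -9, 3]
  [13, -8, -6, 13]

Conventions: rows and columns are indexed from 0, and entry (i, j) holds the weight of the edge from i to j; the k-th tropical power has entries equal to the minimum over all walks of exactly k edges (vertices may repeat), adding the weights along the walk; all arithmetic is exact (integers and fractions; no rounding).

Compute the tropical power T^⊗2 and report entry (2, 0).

T^⊗2:
  [-4, -11, -5, -1]
  [11, 6, 8, 20]
  [-17, -17, -18, -7]
  [-14, 0, -15, -3]
Key observation: the optimum is the walk 2->2->0, with weight (-9) + (-8) = -17.
Optimal value attained by: walk 2->2->0.
Answer: (T^⊗2)[2][0] = -17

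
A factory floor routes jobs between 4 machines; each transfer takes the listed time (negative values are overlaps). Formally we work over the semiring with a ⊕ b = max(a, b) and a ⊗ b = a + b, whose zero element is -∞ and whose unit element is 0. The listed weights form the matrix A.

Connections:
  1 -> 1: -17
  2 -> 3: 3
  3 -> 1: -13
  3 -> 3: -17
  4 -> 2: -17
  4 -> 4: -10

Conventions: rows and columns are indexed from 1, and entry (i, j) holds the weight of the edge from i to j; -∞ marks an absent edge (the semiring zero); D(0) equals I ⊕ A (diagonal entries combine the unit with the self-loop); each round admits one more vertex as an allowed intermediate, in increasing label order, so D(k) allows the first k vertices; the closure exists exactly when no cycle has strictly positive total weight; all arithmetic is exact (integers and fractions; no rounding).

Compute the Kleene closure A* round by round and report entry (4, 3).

D(0):
  [0, -∞, -∞, -∞]
  [-∞, 0, 3, -∞]
  [-13, -∞, 0, -∞]
  [-∞, -17, -∞, 0]
D(1):
  [0, -∞, -∞, -∞]
  [-∞, 0, 3, -∞]
  [-13, -∞, 0, -∞]
  [-∞, -17, -∞, 0]
D(2):
  [0, -∞, -∞, -∞]
  [-∞, 0, 3, -∞]
  [-13, -∞, 0, -∞]
  [-∞, -17, -14, 0]
D(3):
  [0, -∞, -∞, -∞]
  [-10, 0, 3, -∞]
  [-13, -∞, 0, -∞]
  [-27, -17, -14, 0]
D(4):
  [0, -∞, -∞, -∞]
  [-10, 0, 3, -∞]
  [-13, -∞, 0, -∞]
  [-27, -17, -14, 0]
Answer: A*[4][3] = -14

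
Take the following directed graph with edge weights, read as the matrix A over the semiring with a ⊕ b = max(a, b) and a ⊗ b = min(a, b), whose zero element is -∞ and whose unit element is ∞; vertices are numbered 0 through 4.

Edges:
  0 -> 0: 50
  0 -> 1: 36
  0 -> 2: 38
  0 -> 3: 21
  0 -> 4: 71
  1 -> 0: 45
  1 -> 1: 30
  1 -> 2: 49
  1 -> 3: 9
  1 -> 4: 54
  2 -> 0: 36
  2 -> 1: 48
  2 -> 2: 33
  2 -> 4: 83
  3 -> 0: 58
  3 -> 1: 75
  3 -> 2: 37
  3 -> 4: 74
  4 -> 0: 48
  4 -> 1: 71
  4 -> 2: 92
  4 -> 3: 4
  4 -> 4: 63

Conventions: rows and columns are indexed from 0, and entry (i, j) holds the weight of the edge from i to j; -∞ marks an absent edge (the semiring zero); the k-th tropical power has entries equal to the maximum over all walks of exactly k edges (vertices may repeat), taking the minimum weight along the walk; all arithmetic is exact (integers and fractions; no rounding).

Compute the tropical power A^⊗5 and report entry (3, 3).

A^⊗2:
  [50, 71, 71, 21, 63]
  [48, 54, 54, 21, 54]
  [48, 71, 83, 21, 63]
  [50, 71, 74, 21, 63]
  [48, 63, 63, 21, 83]
A^⊗3:
  [50, 63, 63, 21, 71]
  [48, 54, 54, 21, 54]
  [48, 63, 63, 21, 83]
  [50, 63, 63, 21, 74]
  [48, 71, 83, 21, 63]
A^⊗4:
  [50, 71, 71, 21, 63]
  [48, 54, 54, 21, 54]
  [48, 71, 83, 21, 63]
  [50, 71, 74, 21, 63]
  [48, 63, 63, 21, 83]
A^⊗5:
  [50, 63, 63, 21, 71]
  [48, 54, 54, 21, 54]
  [48, 63, 63, 21, 83]
  [50, 63, 63, 21, 74]
  [48, 71, 83, 21, 63]
Key observation: the optimum is the walk 3->0->0->0->0->3, with weight 58 min 50 min 50 min 50 min 21 = 21.
Optimal value attained by: walk 3->0->0->0->0->3.
Answer: (A^⊗5)[3][3] = 21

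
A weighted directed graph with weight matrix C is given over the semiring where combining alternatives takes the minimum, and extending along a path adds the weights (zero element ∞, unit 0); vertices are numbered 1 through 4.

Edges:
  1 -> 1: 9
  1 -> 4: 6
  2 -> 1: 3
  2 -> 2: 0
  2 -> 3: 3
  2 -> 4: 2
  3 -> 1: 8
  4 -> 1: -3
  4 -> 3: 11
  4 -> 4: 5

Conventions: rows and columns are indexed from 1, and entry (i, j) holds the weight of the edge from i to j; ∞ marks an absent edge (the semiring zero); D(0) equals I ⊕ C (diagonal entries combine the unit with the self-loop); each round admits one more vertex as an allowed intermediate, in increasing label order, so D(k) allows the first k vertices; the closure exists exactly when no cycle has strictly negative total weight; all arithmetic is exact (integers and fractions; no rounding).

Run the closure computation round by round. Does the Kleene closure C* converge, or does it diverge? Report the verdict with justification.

D(0):
  [0, ∞, ∞, 6]
  [3, 0, 3, 2]
  [8, ∞, 0, ∞]
  [-3, ∞, 11, 0]
D(1):
  [0, ∞, ∞, 6]
  [3, 0, 3, 2]
  [8, ∞, 0, 14]
  [-3, ∞, 11, 0]
D(2):
  [0, ∞, ∞, 6]
  [3, 0, 3, 2]
  [8, ∞, 0, 14]
  [-3, ∞, 11, 0]
D(3):
  [0, ∞, ∞, 6]
  [3, 0, 3, 2]
  [8, ∞, 0, 14]
  [-3, ∞, 11, 0]
D(4):
  [0, ∞, 17, 6]
  [-1, 0, 3, 2]
  [8, ∞, 0, 14]
  [-3, ∞, 11, 0]
Key observation: every diagonal entry stays at the unit through all rounds, so no improving cycle exists.
Answer: CONVERGES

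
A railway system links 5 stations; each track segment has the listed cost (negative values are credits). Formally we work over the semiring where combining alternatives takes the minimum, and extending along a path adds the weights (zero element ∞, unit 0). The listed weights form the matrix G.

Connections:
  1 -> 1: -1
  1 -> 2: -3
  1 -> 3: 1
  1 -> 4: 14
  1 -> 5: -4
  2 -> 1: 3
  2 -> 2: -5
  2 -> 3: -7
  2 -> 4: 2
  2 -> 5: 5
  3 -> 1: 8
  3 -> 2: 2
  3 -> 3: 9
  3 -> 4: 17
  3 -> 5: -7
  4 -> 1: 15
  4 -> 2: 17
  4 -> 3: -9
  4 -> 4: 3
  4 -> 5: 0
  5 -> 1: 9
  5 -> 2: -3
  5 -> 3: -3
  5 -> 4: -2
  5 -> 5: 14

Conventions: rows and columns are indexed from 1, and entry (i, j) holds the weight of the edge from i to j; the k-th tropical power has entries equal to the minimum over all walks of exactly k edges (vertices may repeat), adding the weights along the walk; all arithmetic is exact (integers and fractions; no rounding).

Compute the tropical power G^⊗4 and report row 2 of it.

G^⊗2:
  [-2, -8, -10, -6, -6]
  [-2, -10, -12, -3, -14]
  [2, -10, -10, -9, 2]
  [-1, -7, -6, -2, -16]
  [0, -8, -11, -1, -10]
G^⊗3:
  [-5, -13, -15, -8, -17]
  [-7, -17, -17, -16, -19]
  [-7, -15, -18, -8, -17]
  [-7, -19, -19, -18, -13]
  [-5, -13, -15, -12, -18]
G^⊗4:
  [-10, -20, -20, -19, -22]
  [-14, -22, -25, -21, -24]
  [-12, -20, -22, -19, -25]
  [-16, -24, -27, -17, -26]
  [-10, -21, -21, -20, -22]
Answer: row 2 of G^⊗4 = [-14, -22, -25, -21, -24]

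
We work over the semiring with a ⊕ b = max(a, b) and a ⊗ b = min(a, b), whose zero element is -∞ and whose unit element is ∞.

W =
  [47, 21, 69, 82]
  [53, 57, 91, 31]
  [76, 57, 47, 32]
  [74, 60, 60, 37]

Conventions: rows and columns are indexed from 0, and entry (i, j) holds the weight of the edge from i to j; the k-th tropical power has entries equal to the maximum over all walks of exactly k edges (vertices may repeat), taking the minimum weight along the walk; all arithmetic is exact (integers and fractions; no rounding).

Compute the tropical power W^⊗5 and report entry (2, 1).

W^⊗2:
  [74, 60, 60, 47]
  [76, 57, 57, 53]
  [53, 57, 69, 76]
  [60, 57, 69, 74]
W^⊗3:
  [60, 57, 69, 74]
  [57, 57, 69, 76]
  [74, 60, 60, 53]
  [74, 60, 60, 60]
W^⊗4:
  [74, 60, 60, 60]
  [74, 60, 60, 57]
  [60, 57, 69, 74]
  [60, 60, 69, 74]
W^⊗5:
  [60, 60, 69, 74]
  [60, 57, 69, 74]
  [74, 60, 60, 60]
  [74, 60, 60, 60]
Key observation: the optimum is the walk 2->0->2->0->3->1, with weight 76 min 69 min 76 min 82 min 60 = 60.
Optimal value attained by: walk 2->0->2->0->3->1.
Answer: (W^⊗5)[2][1] = 60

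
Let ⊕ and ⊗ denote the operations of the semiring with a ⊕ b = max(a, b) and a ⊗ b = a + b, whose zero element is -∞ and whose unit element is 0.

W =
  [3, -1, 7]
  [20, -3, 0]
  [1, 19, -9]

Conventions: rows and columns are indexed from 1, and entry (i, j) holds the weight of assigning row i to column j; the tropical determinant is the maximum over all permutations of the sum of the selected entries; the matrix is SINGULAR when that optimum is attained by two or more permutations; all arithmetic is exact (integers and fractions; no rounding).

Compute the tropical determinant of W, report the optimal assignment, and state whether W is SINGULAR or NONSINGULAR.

σ = (1, 2, 3): 3 + (-3) + (-9) = -9
σ = (1, 3, 2): 3 + 0 + 19 = 22
σ = (2, 1, 3): (-1) + 20 + (-9) = 10
σ = (2, 3, 1): (-1) + 0 + 1 = 0
σ = (3, 1, 2): 7 + 20 + 19 = 46
σ = (3, 2, 1): 7 + (-3) + 1 = 5
Optimal value attained by: σ = (3, 1, 2).
Answer: det⊕(W) = 46; verdict: NONSINGULAR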